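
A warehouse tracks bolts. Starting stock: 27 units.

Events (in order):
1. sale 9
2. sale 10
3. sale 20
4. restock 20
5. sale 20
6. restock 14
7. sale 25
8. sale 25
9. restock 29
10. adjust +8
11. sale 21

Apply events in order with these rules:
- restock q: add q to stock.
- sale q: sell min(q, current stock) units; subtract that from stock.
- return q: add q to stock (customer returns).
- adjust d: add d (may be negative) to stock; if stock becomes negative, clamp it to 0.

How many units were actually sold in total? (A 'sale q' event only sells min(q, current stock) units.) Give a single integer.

Processing events:
Start: stock = 27
  Event 1 (sale 9): sell min(9,27)=9. stock: 27 - 9 = 18. total_sold = 9
  Event 2 (sale 10): sell min(10,18)=10. stock: 18 - 10 = 8. total_sold = 19
  Event 3 (sale 20): sell min(20,8)=8. stock: 8 - 8 = 0. total_sold = 27
  Event 4 (restock 20): 0 + 20 = 20
  Event 5 (sale 20): sell min(20,20)=20. stock: 20 - 20 = 0. total_sold = 47
  Event 6 (restock 14): 0 + 14 = 14
  Event 7 (sale 25): sell min(25,14)=14. stock: 14 - 14 = 0. total_sold = 61
  Event 8 (sale 25): sell min(25,0)=0. stock: 0 - 0 = 0. total_sold = 61
  Event 9 (restock 29): 0 + 29 = 29
  Event 10 (adjust +8): 29 + 8 = 37
  Event 11 (sale 21): sell min(21,37)=21. stock: 37 - 21 = 16. total_sold = 82
Final: stock = 16, total_sold = 82

Answer: 82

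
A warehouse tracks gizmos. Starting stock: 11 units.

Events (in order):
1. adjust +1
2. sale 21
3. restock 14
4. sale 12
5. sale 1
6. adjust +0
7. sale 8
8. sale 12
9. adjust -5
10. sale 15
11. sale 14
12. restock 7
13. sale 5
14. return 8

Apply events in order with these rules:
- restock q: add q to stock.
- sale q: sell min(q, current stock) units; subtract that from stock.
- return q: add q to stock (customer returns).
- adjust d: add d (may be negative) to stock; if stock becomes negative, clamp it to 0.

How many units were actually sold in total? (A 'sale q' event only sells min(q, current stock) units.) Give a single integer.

Answer: 31

Derivation:
Processing events:
Start: stock = 11
  Event 1 (adjust +1): 11 + 1 = 12
  Event 2 (sale 21): sell min(21,12)=12. stock: 12 - 12 = 0. total_sold = 12
  Event 3 (restock 14): 0 + 14 = 14
  Event 4 (sale 12): sell min(12,14)=12. stock: 14 - 12 = 2. total_sold = 24
  Event 5 (sale 1): sell min(1,2)=1. stock: 2 - 1 = 1. total_sold = 25
  Event 6 (adjust +0): 1 + 0 = 1
  Event 7 (sale 8): sell min(8,1)=1. stock: 1 - 1 = 0. total_sold = 26
  Event 8 (sale 12): sell min(12,0)=0. stock: 0 - 0 = 0. total_sold = 26
  Event 9 (adjust -5): 0 + -5 = 0 (clamped to 0)
  Event 10 (sale 15): sell min(15,0)=0. stock: 0 - 0 = 0. total_sold = 26
  Event 11 (sale 14): sell min(14,0)=0. stock: 0 - 0 = 0. total_sold = 26
  Event 12 (restock 7): 0 + 7 = 7
  Event 13 (sale 5): sell min(5,7)=5. stock: 7 - 5 = 2. total_sold = 31
  Event 14 (return 8): 2 + 8 = 10
Final: stock = 10, total_sold = 31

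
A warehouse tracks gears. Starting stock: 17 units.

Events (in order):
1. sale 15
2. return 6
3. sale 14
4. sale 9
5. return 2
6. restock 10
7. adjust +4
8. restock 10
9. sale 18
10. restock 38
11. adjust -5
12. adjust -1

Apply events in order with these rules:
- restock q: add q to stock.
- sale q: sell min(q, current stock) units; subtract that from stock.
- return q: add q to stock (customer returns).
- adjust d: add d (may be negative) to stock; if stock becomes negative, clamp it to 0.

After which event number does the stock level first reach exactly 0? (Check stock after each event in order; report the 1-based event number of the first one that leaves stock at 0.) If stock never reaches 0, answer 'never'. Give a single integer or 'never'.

Answer: 3

Derivation:
Processing events:
Start: stock = 17
  Event 1 (sale 15): sell min(15,17)=15. stock: 17 - 15 = 2. total_sold = 15
  Event 2 (return 6): 2 + 6 = 8
  Event 3 (sale 14): sell min(14,8)=8. stock: 8 - 8 = 0. total_sold = 23
  Event 4 (sale 9): sell min(9,0)=0. stock: 0 - 0 = 0. total_sold = 23
  Event 5 (return 2): 0 + 2 = 2
  Event 6 (restock 10): 2 + 10 = 12
  Event 7 (adjust +4): 12 + 4 = 16
  Event 8 (restock 10): 16 + 10 = 26
  Event 9 (sale 18): sell min(18,26)=18. stock: 26 - 18 = 8. total_sold = 41
  Event 10 (restock 38): 8 + 38 = 46
  Event 11 (adjust -5): 46 + -5 = 41
  Event 12 (adjust -1): 41 + -1 = 40
Final: stock = 40, total_sold = 41

First zero at event 3.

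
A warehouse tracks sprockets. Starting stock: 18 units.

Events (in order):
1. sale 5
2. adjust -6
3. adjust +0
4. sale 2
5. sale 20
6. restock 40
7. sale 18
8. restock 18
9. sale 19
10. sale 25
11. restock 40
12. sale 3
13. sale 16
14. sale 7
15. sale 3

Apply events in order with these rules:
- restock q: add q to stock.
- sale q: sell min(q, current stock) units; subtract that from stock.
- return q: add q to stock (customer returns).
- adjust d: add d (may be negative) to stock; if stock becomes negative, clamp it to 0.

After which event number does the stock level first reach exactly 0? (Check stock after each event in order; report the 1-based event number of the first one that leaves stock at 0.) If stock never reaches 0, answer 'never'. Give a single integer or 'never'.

Processing events:
Start: stock = 18
  Event 1 (sale 5): sell min(5,18)=5. stock: 18 - 5 = 13. total_sold = 5
  Event 2 (adjust -6): 13 + -6 = 7
  Event 3 (adjust +0): 7 + 0 = 7
  Event 4 (sale 2): sell min(2,7)=2. stock: 7 - 2 = 5. total_sold = 7
  Event 5 (sale 20): sell min(20,5)=5. stock: 5 - 5 = 0. total_sold = 12
  Event 6 (restock 40): 0 + 40 = 40
  Event 7 (sale 18): sell min(18,40)=18. stock: 40 - 18 = 22. total_sold = 30
  Event 8 (restock 18): 22 + 18 = 40
  Event 9 (sale 19): sell min(19,40)=19. stock: 40 - 19 = 21. total_sold = 49
  Event 10 (sale 25): sell min(25,21)=21. stock: 21 - 21 = 0. total_sold = 70
  Event 11 (restock 40): 0 + 40 = 40
  Event 12 (sale 3): sell min(3,40)=3. stock: 40 - 3 = 37. total_sold = 73
  Event 13 (sale 16): sell min(16,37)=16. stock: 37 - 16 = 21. total_sold = 89
  Event 14 (sale 7): sell min(7,21)=7. stock: 21 - 7 = 14. total_sold = 96
  Event 15 (sale 3): sell min(3,14)=3. stock: 14 - 3 = 11. total_sold = 99
Final: stock = 11, total_sold = 99

First zero at event 5.

Answer: 5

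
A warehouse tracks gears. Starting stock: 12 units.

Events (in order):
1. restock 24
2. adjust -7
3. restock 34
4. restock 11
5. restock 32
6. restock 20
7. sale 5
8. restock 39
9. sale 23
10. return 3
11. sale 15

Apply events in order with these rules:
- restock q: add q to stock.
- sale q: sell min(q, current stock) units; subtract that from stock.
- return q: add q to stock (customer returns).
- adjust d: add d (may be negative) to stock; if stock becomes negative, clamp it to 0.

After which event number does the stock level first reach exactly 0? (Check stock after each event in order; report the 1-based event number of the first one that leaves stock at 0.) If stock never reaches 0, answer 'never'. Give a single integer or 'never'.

Answer: never

Derivation:
Processing events:
Start: stock = 12
  Event 1 (restock 24): 12 + 24 = 36
  Event 2 (adjust -7): 36 + -7 = 29
  Event 3 (restock 34): 29 + 34 = 63
  Event 4 (restock 11): 63 + 11 = 74
  Event 5 (restock 32): 74 + 32 = 106
  Event 6 (restock 20): 106 + 20 = 126
  Event 7 (sale 5): sell min(5,126)=5. stock: 126 - 5 = 121. total_sold = 5
  Event 8 (restock 39): 121 + 39 = 160
  Event 9 (sale 23): sell min(23,160)=23. stock: 160 - 23 = 137. total_sold = 28
  Event 10 (return 3): 137 + 3 = 140
  Event 11 (sale 15): sell min(15,140)=15. stock: 140 - 15 = 125. total_sold = 43
Final: stock = 125, total_sold = 43

Stock never reaches 0.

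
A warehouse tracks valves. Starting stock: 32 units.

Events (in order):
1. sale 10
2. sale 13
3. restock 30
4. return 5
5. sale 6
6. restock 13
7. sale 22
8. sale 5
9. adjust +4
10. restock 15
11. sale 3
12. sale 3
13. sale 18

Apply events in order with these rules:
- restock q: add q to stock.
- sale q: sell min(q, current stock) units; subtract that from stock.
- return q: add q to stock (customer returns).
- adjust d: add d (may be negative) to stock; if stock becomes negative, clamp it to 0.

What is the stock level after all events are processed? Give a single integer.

Processing events:
Start: stock = 32
  Event 1 (sale 10): sell min(10,32)=10. stock: 32 - 10 = 22. total_sold = 10
  Event 2 (sale 13): sell min(13,22)=13. stock: 22 - 13 = 9. total_sold = 23
  Event 3 (restock 30): 9 + 30 = 39
  Event 4 (return 5): 39 + 5 = 44
  Event 5 (sale 6): sell min(6,44)=6. stock: 44 - 6 = 38. total_sold = 29
  Event 6 (restock 13): 38 + 13 = 51
  Event 7 (sale 22): sell min(22,51)=22. stock: 51 - 22 = 29. total_sold = 51
  Event 8 (sale 5): sell min(5,29)=5. stock: 29 - 5 = 24. total_sold = 56
  Event 9 (adjust +4): 24 + 4 = 28
  Event 10 (restock 15): 28 + 15 = 43
  Event 11 (sale 3): sell min(3,43)=3. stock: 43 - 3 = 40. total_sold = 59
  Event 12 (sale 3): sell min(3,40)=3. stock: 40 - 3 = 37. total_sold = 62
  Event 13 (sale 18): sell min(18,37)=18. stock: 37 - 18 = 19. total_sold = 80
Final: stock = 19, total_sold = 80

Answer: 19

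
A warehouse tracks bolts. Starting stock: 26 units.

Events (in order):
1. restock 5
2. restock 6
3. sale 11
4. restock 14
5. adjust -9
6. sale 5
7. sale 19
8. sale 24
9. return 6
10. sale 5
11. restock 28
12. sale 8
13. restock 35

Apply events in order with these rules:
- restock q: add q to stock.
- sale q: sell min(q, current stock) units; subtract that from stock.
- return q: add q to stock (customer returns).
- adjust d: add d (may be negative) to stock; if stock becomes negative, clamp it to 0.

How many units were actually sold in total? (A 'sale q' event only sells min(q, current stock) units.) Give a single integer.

Answer: 55

Derivation:
Processing events:
Start: stock = 26
  Event 1 (restock 5): 26 + 5 = 31
  Event 2 (restock 6): 31 + 6 = 37
  Event 3 (sale 11): sell min(11,37)=11. stock: 37 - 11 = 26. total_sold = 11
  Event 4 (restock 14): 26 + 14 = 40
  Event 5 (adjust -9): 40 + -9 = 31
  Event 6 (sale 5): sell min(5,31)=5. stock: 31 - 5 = 26. total_sold = 16
  Event 7 (sale 19): sell min(19,26)=19. stock: 26 - 19 = 7. total_sold = 35
  Event 8 (sale 24): sell min(24,7)=7. stock: 7 - 7 = 0. total_sold = 42
  Event 9 (return 6): 0 + 6 = 6
  Event 10 (sale 5): sell min(5,6)=5. stock: 6 - 5 = 1. total_sold = 47
  Event 11 (restock 28): 1 + 28 = 29
  Event 12 (sale 8): sell min(8,29)=8. stock: 29 - 8 = 21. total_sold = 55
  Event 13 (restock 35): 21 + 35 = 56
Final: stock = 56, total_sold = 55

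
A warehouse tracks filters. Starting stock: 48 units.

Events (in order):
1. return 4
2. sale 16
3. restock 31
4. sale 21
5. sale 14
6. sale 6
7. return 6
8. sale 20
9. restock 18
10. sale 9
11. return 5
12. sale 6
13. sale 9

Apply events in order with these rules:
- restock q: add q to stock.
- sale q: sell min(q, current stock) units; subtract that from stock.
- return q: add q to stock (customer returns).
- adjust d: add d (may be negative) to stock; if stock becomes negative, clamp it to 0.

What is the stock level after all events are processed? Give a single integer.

Answer: 11

Derivation:
Processing events:
Start: stock = 48
  Event 1 (return 4): 48 + 4 = 52
  Event 2 (sale 16): sell min(16,52)=16. stock: 52 - 16 = 36. total_sold = 16
  Event 3 (restock 31): 36 + 31 = 67
  Event 4 (sale 21): sell min(21,67)=21. stock: 67 - 21 = 46. total_sold = 37
  Event 5 (sale 14): sell min(14,46)=14. stock: 46 - 14 = 32. total_sold = 51
  Event 6 (sale 6): sell min(6,32)=6. stock: 32 - 6 = 26. total_sold = 57
  Event 7 (return 6): 26 + 6 = 32
  Event 8 (sale 20): sell min(20,32)=20. stock: 32 - 20 = 12. total_sold = 77
  Event 9 (restock 18): 12 + 18 = 30
  Event 10 (sale 9): sell min(9,30)=9. stock: 30 - 9 = 21. total_sold = 86
  Event 11 (return 5): 21 + 5 = 26
  Event 12 (sale 6): sell min(6,26)=6. stock: 26 - 6 = 20. total_sold = 92
  Event 13 (sale 9): sell min(9,20)=9. stock: 20 - 9 = 11. total_sold = 101
Final: stock = 11, total_sold = 101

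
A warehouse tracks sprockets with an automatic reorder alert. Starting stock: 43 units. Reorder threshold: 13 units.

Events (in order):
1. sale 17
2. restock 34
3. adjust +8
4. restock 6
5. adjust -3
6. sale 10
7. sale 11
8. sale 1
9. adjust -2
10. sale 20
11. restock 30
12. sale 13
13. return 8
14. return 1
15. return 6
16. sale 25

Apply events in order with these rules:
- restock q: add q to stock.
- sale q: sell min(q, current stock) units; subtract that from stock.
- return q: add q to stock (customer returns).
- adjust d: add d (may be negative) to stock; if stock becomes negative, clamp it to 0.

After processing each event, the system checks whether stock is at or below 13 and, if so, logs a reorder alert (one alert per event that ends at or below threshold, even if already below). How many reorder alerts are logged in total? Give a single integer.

Processing events:
Start: stock = 43
  Event 1 (sale 17): sell min(17,43)=17. stock: 43 - 17 = 26. total_sold = 17
  Event 2 (restock 34): 26 + 34 = 60
  Event 3 (adjust +8): 60 + 8 = 68
  Event 4 (restock 6): 68 + 6 = 74
  Event 5 (adjust -3): 74 + -3 = 71
  Event 6 (sale 10): sell min(10,71)=10. stock: 71 - 10 = 61. total_sold = 27
  Event 7 (sale 11): sell min(11,61)=11. stock: 61 - 11 = 50. total_sold = 38
  Event 8 (sale 1): sell min(1,50)=1. stock: 50 - 1 = 49. total_sold = 39
  Event 9 (adjust -2): 49 + -2 = 47
  Event 10 (sale 20): sell min(20,47)=20. stock: 47 - 20 = 27. total_sold = 59
  Event 11 (restock 30): 27 + 30 = 57
  Event 12 (sale 13): sell min(13,57)=13. stock: 57 - 13 = 44. total_sold = 72
  Event 13 (return 8): 44 + 8 = 52
  Event 14 (return 1): 52 + 1 = 53
  Event 15 (return 6): 53 + 6 = 59
  Event 16 (sale 25): sell min(25,59)=25. stock: 59 - 25 = 34. total_sold = 97
Final: stock = 34, total_sold = 97

Checking against threshold 13:
  After event 1: stock=26 > 13
  After event 2: stock=60 > 13
  After event 3: stock=68 > 13
  After event 4: stock=74 > 13
  After event 5: stock=71 > 13
  After event 6: stock=61 > 13
  After event 7: stock=50 > 13
  After event 8: stock=49 > 13
  After event 9: stock=47 > 13
  After event 10: stock=27 > 13
  After event 11: stock=57 > 13
  After event 12: stock=44 > 13
  After event 13: stock=52 > 13
  After event 14: stock=53 > 13
  After event 15: stock=59 > 13
  After event 16: stock=34 > 13
Alert events: []. Count = 0

Answer: 0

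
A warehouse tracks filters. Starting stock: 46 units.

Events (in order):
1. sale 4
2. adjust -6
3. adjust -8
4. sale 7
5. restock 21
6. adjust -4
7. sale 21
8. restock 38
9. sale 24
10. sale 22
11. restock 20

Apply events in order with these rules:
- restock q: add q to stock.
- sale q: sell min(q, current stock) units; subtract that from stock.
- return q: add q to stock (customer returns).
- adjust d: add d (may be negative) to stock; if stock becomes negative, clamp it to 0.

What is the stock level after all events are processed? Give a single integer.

Processing events:
Start: stock = 46
  Event 1 (sale 4): sell min(4,46)=4. stock: 46 - 4 = 42. total_sold = 4
  Event 2 (adjust -6): 42 + -6 = 36
  Event 3 (adjust -8): 36 + -8 = 28
  Event 4 (sale 7): sell min(7,28)=7. stock: 28 - 7 = 21. total_sold = 11
  Event 5 (restock 21): 21 + 21 = 42
  Event 6 (adjust -4): 42 + -4 = 38
  Event 7 (sale 21): sell min(21,38)=21. stock: 38 - 21 = 17. total_sold = 32
  Event 8 (restock 38): 17 + 38 = 55
  Event 9 (sale 24): sell min(24,55)=24. stock: 55 - 24 = 31. total_sold = 56
  Event 10 (sale 22): sell min(22,31)=22. stock: 31 - 22 = 9. total_sold = 78
  Event 11 (restock 20): 9 + 20 = 29
Final: stock = 29, total_sold = 78

Answer: 29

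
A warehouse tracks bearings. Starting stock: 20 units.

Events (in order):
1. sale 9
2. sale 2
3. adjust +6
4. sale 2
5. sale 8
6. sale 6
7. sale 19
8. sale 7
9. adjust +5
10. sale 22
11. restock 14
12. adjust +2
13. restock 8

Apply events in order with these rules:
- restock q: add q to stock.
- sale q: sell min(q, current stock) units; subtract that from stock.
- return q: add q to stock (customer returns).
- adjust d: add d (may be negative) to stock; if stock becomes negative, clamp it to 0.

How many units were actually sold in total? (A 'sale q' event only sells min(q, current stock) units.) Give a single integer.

Answer: 31

Derivation:
Processing events:
Start: stock = 20
  Event 1 (sale 9): sell min(9,20)=9. stock: 20 - 9 = 11. total_sold = 9
  Event 2 (sale 2): sell min(2,11)=2. stock: 11 - 2 = 9. total_sold = 11
  Event 3 (adjust +6): 9 + 6 = 15
  Event 4 (sale 2): sell min(2,15)=2. stock: 15 - 2 = 13. total_sold = 13
  Event 5 (sale 8): sell min(8,13)=8. stock: 13 - 8 = 5. total_sold = 21
  Event 6 (sale 6): sell min(6,5)=5. stock: 5 - 5 = 0. total_sold = 26
  Event 7 (sale 19): sell min(19,0)=0. stock: 0 - 0 = 0. total_sold = 26
  Event 8 (sale 7): sell min(7,0)=0. stock: 0 - 0 = 0. total_sold = 26
  Event 9 (adjust +5): 0 + 5 = 5
  Event 10 (sale 22): sell min(22,5)=5. stock: 5 - 5 = 0. total_sold = 31
  Event 11 (restock 14): 0 + 14 = 14
  Event 12 (adjust +2): 14 + 2 = 16
  Event 13 (restock 8): 16 + 8 = 24
Final: stock = 24, total_sold = 31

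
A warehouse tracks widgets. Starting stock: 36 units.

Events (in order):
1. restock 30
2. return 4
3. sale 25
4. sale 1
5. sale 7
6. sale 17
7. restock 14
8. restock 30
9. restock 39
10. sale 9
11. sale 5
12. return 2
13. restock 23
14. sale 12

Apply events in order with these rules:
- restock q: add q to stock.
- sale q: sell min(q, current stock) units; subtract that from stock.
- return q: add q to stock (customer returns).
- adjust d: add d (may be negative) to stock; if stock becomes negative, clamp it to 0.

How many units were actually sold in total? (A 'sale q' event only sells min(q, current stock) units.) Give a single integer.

Answer: 76

Derivation:
Processing events:
Start: stock = 36
  Event 1 (restock 30): 36 + 30 = 66
  Event 2 (return 4): 66 + 4 = 70
  Event 3 (sale 25): sell min(25,70)=25. stock: 70 - 25 = 45. total_sold = 25
  Event 4 (sale 1): sell min(1,45)=1. stock: 45 - 1 = 44. total_sold = 26
  Event 5 (sale 7): sell min(7,44)=7. stock: 44 - 7 = 37. total_sold = 33
  Event 6 (sale 17): sell min(17,37)=17. stock: 37 - 17 = 20. total_sold = 50
  Event 7 (restock 14): 20 + 14 = 34
  Event 8 (restock 30): 34 + 30 = 64
  Event 9 (restock 39): 64 + 39 = 103
  Event 10 (sale 9): sell min(9,103)=9. stock: 103 - 9 = 94. total_sold = 59
  Event 11 (sale 5): sell min(5,94)=5. stock: 94 - 5 = 89. total_sold = 64
  Event 12 (return 2): 89 + 2 = 91
  Event 13 (restock 23): 91 + 23 = 114
  Event 14 (sale 12): sell min(12,114)=12. stock: 114 - 12 = 102. total_sold = 76
Final: stock = 102, total_sold = 76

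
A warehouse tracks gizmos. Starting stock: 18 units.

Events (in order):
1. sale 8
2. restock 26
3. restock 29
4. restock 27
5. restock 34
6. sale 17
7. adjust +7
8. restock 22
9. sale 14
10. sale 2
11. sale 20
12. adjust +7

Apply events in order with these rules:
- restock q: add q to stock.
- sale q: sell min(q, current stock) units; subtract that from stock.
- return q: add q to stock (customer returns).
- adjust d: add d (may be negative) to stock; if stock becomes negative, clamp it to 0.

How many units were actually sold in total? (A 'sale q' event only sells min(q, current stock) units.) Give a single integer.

Processing events:
Start: stock = 18
  Event 1 (sale 8): sell min(8,18)=8. stock: 18 - 8 = 10. total_sold = 8
  Event 2 (restock 26): 10 + 26 = 36
  Event 3 (restock 29): 36 + 29 = 65
  Event 4 (restock 27): 65 + 27 = 92
  Event 5 (restock 34): 92 + 34 = 126
  Event 6 (sale 17): sell min(17,126)=17. stock: 126 - 17 = 109. total_sold = 25
  Event 7 (adjust +7): 109 + 7 = 116
  Event 8 (restock 22): 116 + 22 = 138
  Event 9 (sale 14): sell min(14,138)=14. stock: 138 - 14 = 124. total_sold = 39
  Event 10 (sale 2): sell min(2,124)=2. stock: 124 - 2 = 122. total_sold = 41
  Event 11 (sale 20): sell min(20,122)=20. stock: 122 - 20 = 102. total_sold = 61
  Event 12 (adjust +7): 102 + 7 = 109
Final: stock = 109, total_sold = 61

Answer: 61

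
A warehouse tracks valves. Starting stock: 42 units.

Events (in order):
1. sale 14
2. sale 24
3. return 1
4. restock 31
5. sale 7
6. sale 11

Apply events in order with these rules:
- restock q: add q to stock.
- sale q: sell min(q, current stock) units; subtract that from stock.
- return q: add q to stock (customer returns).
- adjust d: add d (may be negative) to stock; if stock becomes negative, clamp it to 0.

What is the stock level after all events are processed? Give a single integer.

Processing events:
Start: stock = 42
  Event 1 (sale 14): sell min(14,42)=14. stock: 42 - 14 = 28. total_sold = 14
  Event 2 (sale 24): sell min(24,28)=24. stock: 28 - 24 = 4. total_sold = 38
  Event 3 (return 1): 4 + 1 = 5
  Event 4 (restock 31): 5 + 31 = 36
  Event 5 (sale 7): sell min(7,36)=7. stock: 36 - 7 = 29. total_sold = 45
  Event 6 (sale 11): sell min(11,29)=11. stock: 29 - 11 = 18. total_sold = 56
Final: stock = 18, total_sold = 56

Answer: 18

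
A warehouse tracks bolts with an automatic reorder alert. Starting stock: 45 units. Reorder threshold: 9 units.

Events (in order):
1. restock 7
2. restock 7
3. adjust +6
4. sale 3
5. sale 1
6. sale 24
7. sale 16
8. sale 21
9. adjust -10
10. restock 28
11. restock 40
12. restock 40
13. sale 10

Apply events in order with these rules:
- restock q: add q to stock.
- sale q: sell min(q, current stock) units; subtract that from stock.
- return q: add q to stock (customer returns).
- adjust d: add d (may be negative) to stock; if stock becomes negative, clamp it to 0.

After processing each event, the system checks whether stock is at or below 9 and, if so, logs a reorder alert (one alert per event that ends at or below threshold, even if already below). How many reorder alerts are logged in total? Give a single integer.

Answer: 2

Derivation:
Processing events:
Start: stock = 45
  Event 1 (restock 7): 45 + 7 = 52
  Event 2 (restock 7): 52 + 7 = 59
  Event 3 (adjust +6): 59 + 6 = 65
  Event 4 (sale 3): sell min(3,65)=3. stock: 65 - 3 = 62. total_sold = 3
  Event 5 (sale 1): sell min(1,62)=1. stock: 62 - 1 = 61. total_sold = 4
  Event 6 (sale 24): sell min(24,61)=24. stock: 61 - 24 = 37. total_sold = 28
  Event 7 (sale 16): sell min(16,37)=16. stock: 37 - 16 = 21. total_sold = 44
  Event 8 (sale 21): sell min(21,21)=21. stock: 21 - 21 = 0. total_sold = 65
  Event 9 (adjust -10): 0 + -10 = 0 (clamped to 0)
  Event 10 (restock 28): 0 + 28 = 28
  Event 11 (restock 40): 28 + 40 = 68
  Event 12 (restock 40): 68 + 40 = 108
  Event 13 (sale 10): sell min(10,108)=10. stock: 108 - 10 = 98. total_sold = 75
Final: stock = 98, total_sold = 75

Checking against threshold 9:
  After event 1: stock=52 > 9
  After event 2: stock=59 > 9
  After event 3: stock=65 > 9
  After event 4: stock=62 > 9
  After event 5: stock=61 > 9
  After event 6: stock=37 > 9
  After event 7: stock=21 > 9
  After event 8: stock=0 <= 9 -> ALERT
  After event 9: stock=0 <= 9 -> ALERT
  After event 10: stock=28 > 9
  After event 11: stock=68 > 9
  After event 12: stock=108 > 9
  After event 13: stock=98 > 9
Alert events: [8, 9]. Count = 2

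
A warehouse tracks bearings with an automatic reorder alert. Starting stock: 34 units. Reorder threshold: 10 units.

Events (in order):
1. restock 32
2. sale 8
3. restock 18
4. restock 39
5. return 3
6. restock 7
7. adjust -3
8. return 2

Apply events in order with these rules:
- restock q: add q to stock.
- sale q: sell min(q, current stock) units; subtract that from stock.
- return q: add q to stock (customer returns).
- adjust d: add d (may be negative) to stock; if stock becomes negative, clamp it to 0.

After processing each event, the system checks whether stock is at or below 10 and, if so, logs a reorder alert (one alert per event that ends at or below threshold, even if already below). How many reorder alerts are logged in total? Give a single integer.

Answer: 0

Derivation:
Processing events:
Start: stock = 34
  Event 1 (restock 32): 34 + 32 = 66
  Event 2 (sale 8): sell min(8,66)=8. stock: 66 - 8 = 58. total_sold = 8
  Event 3 (restock 18): 58 + 18 = 76
  Event 4 (restock 39): 76 + 39 = 115
  Event 5 (return 3): 115 + 3 = 118
  Event 6 (restock 7): 118 + 7 = 125
  Event 7 (adjust -3): 125 + -3 = 122
  Event 8 (return 2): 122 + 2 = 124
Final: stock = 124, total_sold = 8

Checking against threshold 10:
  After event 1: stock=66 > 10
  After event 2: stock=58 > 10
  After event 3: stock=76 > 10
  After event 4: stock=115 > 10
  After event 5: stock=118 > 10
  After event 6: stock=125 > 10
  After event 7: stock=122 > 10
  After event 8: stock=124 > 10
Alert events: []. Count = 0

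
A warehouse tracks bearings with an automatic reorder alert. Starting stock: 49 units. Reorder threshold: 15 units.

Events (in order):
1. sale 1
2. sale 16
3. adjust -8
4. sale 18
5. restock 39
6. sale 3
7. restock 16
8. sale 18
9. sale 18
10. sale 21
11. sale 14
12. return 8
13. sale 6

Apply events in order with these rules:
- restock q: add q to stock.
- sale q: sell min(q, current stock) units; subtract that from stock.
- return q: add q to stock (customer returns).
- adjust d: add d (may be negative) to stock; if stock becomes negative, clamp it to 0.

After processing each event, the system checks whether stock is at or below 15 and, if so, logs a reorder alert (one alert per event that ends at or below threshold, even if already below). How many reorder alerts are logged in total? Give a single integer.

Answer: 5

Derivation:
Processing events:
Start: stock = 49
  Event 1 (sale 1): sell min(1,49)=1. stock: 49 - 1 = 48. total_sold = 1
  Event 2 (sale 16): sell min(16,48)=16. stock: 48 - 16 = 32. total_sold = 17
  Event 3 (adjust -8): 32 + -8 = 24
  Event 4 (sale 18): sell min(18,24)=18. stock: 24 - 18 = 6. total_sold = 35
  Event 5 (restock 39): 6 + 39 = 45
  Event 6 (sale 3): sell min(3,45)=3. stock: 45 - 3 = 42. total_sold = 38
  Event 7 (restock 16): 42 + 16 = 58
  Event 8 (sale 18): sell min(18,58)=18. stock: 58 - 18 = 40. total_sold = 56
  Event 9 (sale 18): sell min(18,40)=18. stock: 40 - 18 = 22. total_sold = 74
  Event 10 (sale 21): sell min(21,22)=21. stock: 22 - 21 = 1. total_sold = 95
  Event 11 (sale 14): sell min(14,1)=1. stock: 1 - 1 = 0. total_sold = 96
  Event 12 (return 8): 0 + 8 = 8
  Event 13 (sale 6): sell min(6,8)=6. stock: 8 - 6 = 2. total_sold = 102
Final: stock = 2, total_sold = 102

Checking against threshold 15:
  After event 1: stock=48 > 15
  After event 2: stock=32 > 15
  After event 3: stock=24 > 15
  After event 4: stock=6 <= 15 -> ALERT
  After event 5: stock=45 > 15
  After event 6: stock=42 > 15
  After event 7: stock=58 > 15
  After event 8: stock=40 > 15
  After event 9: stock=22 > 15
  After event 10: stock=1 <= 15 -> ALERT
  After event 11: stock=0 <= 15 -> ALERT
  After event 12: stock=8 <= 15 -> ALERT
  After event 13: stock=2 <= 15 -> ALERT
Alert events: [4, 10, 11, 12, 13]. Count = 5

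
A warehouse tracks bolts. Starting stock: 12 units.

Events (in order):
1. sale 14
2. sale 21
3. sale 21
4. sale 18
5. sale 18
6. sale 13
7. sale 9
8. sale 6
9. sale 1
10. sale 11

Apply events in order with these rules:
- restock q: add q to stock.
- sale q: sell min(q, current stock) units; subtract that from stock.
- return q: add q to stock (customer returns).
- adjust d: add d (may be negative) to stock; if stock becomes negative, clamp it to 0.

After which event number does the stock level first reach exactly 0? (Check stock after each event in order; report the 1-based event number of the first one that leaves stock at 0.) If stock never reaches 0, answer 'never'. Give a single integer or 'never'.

Processing events:
Start: stock = 12
  Event 1 (sale 14): sell min(14,12)=12. stock: 12 - 12 = 0. total_sold = 12
  Event 2 (sale 21): sell min(21,0)=0. stock: 0 - 0 = 0. total_sold = 12
  Event 3 (sale 21): sell min(21,0)=0. stock: 0 - 0 = 0. total_sold = 12
  Event 4 (sale 18): sell min(18,0)=0. stock: 0 - 0 = 0. total_sold = 12
  Event 5 (sale 18): sell min(18,0)=0. stock: 0 - 0 = 0. total_sold = 12
  Event 6 (sale 13): sell min(13,0)=0. stock: 0 - 0 = 0. total_sold = 12
  Event 7 (sale 9): sell min(9,0)=0. stock: 0 - 0 = 0. total_sold = 12
  Event 8 (sale 6): sell min(6,0)=0. stock: 0 - 0 = 0. total_sold = 12
  Event 9 (sale 1): sell min(1,0)=0. stock: 0 - 0 = 0. total_sold = 12
  Event 10 (sale 11): sell min(11,0)=0. stock: 0 - 0 = 0. total_sold = 12
Final: stock = 0, total_sold = 12

First zero at event 1.

Answer: 1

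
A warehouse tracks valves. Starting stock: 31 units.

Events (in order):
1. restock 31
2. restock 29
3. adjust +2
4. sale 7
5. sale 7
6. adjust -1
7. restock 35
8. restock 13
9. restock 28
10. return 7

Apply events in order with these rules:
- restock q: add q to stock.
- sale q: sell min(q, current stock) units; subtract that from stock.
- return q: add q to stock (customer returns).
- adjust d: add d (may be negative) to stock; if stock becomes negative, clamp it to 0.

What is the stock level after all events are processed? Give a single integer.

Answer: 161

Derivation:
Processing events:
Start: stock = 31
  Event 1 (restock 31): 31 + 31 = 62
  Event 2 (restock 29): 62 + 29 = 91
  Event 3 (adjust +2): 91 + 2 = 93
  Event 4 (sale 7): sell min(7,93)=7. stock: 93 - 7 = 86. total_sold = 7
  Event 5 (sale 7): sell min(7,86)=7. stock: 86 - 7 = 79. total_sold = 14
  Event 6 (adjust -1): 79 + -1 = 78
  Event 7 (restock 35): 78 + 35 = 113
  Event 8 (restock 13): 113 + 13 = 126
  Event 9 (restock 28): 126 + 28 = 154
  Event 10 (return 7): 154 + 7 = 161
Final: stock = 161, total_sold = 14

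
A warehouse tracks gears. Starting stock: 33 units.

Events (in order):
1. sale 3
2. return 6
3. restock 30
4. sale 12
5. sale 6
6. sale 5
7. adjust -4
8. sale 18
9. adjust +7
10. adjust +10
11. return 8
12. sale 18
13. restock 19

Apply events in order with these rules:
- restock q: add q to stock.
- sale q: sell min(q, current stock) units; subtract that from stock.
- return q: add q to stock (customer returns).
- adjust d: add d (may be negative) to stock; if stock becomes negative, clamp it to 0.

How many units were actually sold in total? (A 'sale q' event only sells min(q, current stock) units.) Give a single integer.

Answer: 62

Derivation:
Processing events:
Start: stock = 33
  Event 1 (sale 3): sell min(3,33)=3. stock: 33 - 3 = 30. total_sold = 3
  Event 2 (return 6): 30 + 6 = 36
  Event 3 (restock 30): 36 + 30 = 66
  Event 4 (sale 12): sell min(12,66)=12. stock: 66 - 12 = 54. total_sold = 15
  Event 5 (sale 6): sell min(6,54)=6. stock: 54 - 6 = 48. total_sold = 21
  Event 6 (sale 5): sell min(5,48)=5. stock: 48 - 5 = 43. total_sold = 26
  Event 7 (adjust -4): 43 + -4 = 39
  Event 8 (sale 18): sell min(18,39)=18. stock: 39 - 18 = 21. total_sold = 44
  Event 9 (adjust +7): 21 + 7 = 28
  Event 10 (adjust +10): 28 + 10 = 38
  Event 11 (return 8): 38 + 8 = 46
  Event 12 (sale 18): sell min(18,46)=18. stock: 46 - 18 = 28. total_sold = 62
  Event 13 (restock 19): 28 + 19 = 47
Final: stock = 47, total_sold = 62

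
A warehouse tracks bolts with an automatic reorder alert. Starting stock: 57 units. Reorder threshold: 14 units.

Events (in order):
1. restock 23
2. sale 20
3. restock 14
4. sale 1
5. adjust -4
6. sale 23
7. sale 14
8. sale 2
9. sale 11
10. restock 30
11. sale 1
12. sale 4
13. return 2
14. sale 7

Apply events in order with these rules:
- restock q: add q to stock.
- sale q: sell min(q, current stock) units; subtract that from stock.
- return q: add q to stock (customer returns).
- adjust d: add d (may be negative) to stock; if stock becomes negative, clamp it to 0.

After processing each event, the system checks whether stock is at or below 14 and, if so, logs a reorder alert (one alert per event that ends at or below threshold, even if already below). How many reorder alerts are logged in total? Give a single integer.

Answer: 0

Derivation:
Processing events:
Start: stock = 57
  Event 1 (restock 23): 57 + 23 = 80
  Event 2 (sale 20): sell min(20,80)=20. stock: 80 - 20 = 60. total_sold = 20
  Event 3 (restock 14): 60 + 14 = 74
  Event 4 (sale 1): sell min(1,74)=1. stock: 74 - 1 = 73. total_sold = 21
  Event 5 (adjust -4): 73 + -4 = 69
  Event 6 (sale 23): sell min(23,69)=23. stock: 69 - 23 = 46. total_sold = 44
  Event 7 (sale 14): sell min(14,46)=14. stock: 46 - 14 = 32. total_sold = 58
  Event 8 (sale 2): sell min(2,32)=2. stock: 32 - 2 = 30. total_sold = 60
  Event 9 (sale 11): sell min(11,30)=11. stock: 30 - 11 = 19. total_sold = 71
  Event 10 (restock 30): 19 + 30 = 49
  Event 11 (sale 1): sell min(1,49)=1. stock: 49 - 1 = 48. total_sold = 72
  Event 12 (sale 4): sell min(4,48)=4. stock: 48 - 4 = 44. total_sold = 76
  Event 13 (return 2): 44 + 2 = 46
  Event 14 (sale 7): sell min(7,46)=7. stock: 46 - 7 = 39. total_sold = 83
Final: stock = 39, total_sold = 83

Checking against threshold 14:
  After event 1: stock=80 > 14
  After event 2: stock=60 > 14
  After event 3: stock=74 > 14
  After event 4: stock=73 > 14
  After event 5: stock=69 > 14
  After event 6: stock=46 > 14
  After event 7: stock=32 > 14
  After event 8: stock=30 > 14
  After event 9: stock=19 > 14
  After event 10: stock=49 > 14
  After event 11: stock=48 > 14
  After event 12: stock=44 > 14
  After event 13: stock=46 > 14
  After event 14: stock=39 > 14
Alert events: []. Count = 0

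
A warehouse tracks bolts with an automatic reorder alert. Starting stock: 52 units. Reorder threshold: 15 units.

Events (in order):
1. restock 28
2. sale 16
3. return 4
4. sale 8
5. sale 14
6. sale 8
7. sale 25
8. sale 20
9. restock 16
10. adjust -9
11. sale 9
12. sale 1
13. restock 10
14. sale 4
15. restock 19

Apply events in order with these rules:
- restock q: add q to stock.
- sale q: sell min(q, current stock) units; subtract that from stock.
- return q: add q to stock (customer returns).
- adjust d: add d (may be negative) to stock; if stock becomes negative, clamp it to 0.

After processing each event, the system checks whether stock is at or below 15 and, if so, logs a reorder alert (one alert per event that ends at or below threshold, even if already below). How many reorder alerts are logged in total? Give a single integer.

Answer: 7

Derivation:
Processing events:
Start: stock = 52
  Event 1 (restock 28): 52 + 28 = 80
  Event 2 (sale 16): sell min(16,80)=16. stock: 80 - 16 = 64. total_sold = 16
  Event 3 (return 4): 64 + 4 = 68
  Event 4 (sale 8): sell min(8,68)=8. stock: 68 - 8 = 60. total_sold = 24
  Event 5 (sale 14): sell min(14,60)=14. stock: 60 - 14 = 46. total_sold = 38
  Event 6 (sale 8): sell min(8,46)=8. stock: 46 - 8 = 38. total_sold = 46
  Event 7 (sale 25): sell min(25,38)=25. stock: 38 - 25 = 13. total_sold = 71
  Event 8 (sale 20): sell min(20,13)=13. stock: 13 - 13 = 0. total_sold = 84
  Event 9 (restock 16): 0 + 16 = 16
  Event 10 (adjust -9): 16 + -9 = 7
  Event 11 (sale 9): sell min(9,7)=7. stock: 7 - 7 = 0. total_sold = 91
  Event 12 (sale 1): sell min(1,0)=0. stock: 0 - 0 = 0. total_sold = 91
  Event 13 (restock 10): 0 + 10 = 10
  Event 14 (sale 4): sell min(4,10)=4. stock: 10 - 4 = 6. total_sold = 95
  Event 15 (restock 19): 6 + 19 = 25
Final: stock = 25, total_sold = 95

Checking against threshold 15:
  After event 1: stock=80 > 15
  After event 2: stock=64 > 15
  After event 3: stock=68 > 15
  After event 4: stock=60 > 15
  After event 5: stock=46 > 15
  After event 6: stock=38 > 15
  After event 7: stock=13 <= 15 -> ALERT
  After event 8: stock=0 <= 15 -> ALERT
  After event 9: stock=16 > 15
  After event 10: stock=7 <= 15 -> ALERT
  After event 11: stock=0 <= 15 -> ALERT
  After event 12: stock=0 <= 15 -> ALERT
  After event 13: stock=10 <= 15 -> ALERT
  After event 14: stock=6 <= 15 -> ALERT
  After event 15: stock=25 > 15
Alert events: [7, 8, 10, 11, 12, 13, 14]. Count = 7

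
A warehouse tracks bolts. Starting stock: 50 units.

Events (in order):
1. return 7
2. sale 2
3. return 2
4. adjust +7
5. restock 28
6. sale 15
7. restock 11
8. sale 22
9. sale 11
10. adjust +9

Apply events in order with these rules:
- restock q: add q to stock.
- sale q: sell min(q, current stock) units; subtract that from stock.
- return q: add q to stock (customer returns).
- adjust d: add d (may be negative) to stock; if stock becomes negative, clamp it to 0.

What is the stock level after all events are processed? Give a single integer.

Answer: 64

Derivation:
Processing events:
Start: stock = 50
  Event 1 (return 7): 50 + 7 = 57
  Event 2 (sale 2): sell min(2,57)=2. stock: 57 - 2 = 55. total_sold = 2
  Event 3 (return 2): 55 + 2 = 57
  Event 4 (adjust +7): 57 + 7 = 64
  Event 5 (restock 28): 64 + 28 = 92
  Event 6 (sale 15): sell min(15,92)=15. stock: 92 - 15 = 77. total_sold = 17
  Event 7 (restock 11): 77 + 11 = 88
  Event 8 (sale 22): sell min(22,88)=22. stock: 88 - 22 = 66. total_sold = 39
  Event 9 (sale 11): sell min(11,66)=11. stock: 66 - 11 = 55. total_sold = 50
  Event 10 (adjust +9): 55 + 9 = 64
Final: stock = 64, total_sold = 50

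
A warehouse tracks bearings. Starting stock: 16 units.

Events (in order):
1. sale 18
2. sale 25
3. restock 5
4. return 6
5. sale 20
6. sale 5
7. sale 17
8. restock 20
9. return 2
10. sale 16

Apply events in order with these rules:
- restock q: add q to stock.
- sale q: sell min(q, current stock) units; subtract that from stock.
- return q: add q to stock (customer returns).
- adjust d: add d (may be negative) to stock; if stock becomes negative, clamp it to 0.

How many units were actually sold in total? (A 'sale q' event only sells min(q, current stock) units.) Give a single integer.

Answer: 43

Derivation:
Processing events:
Start: stock = 16
  Event 1 (sale 18): sell min(18,16)=16. stock: 16 - 16 = 0. total_sold = 16
  Event 2 (sale 25): sell min(25,0)=0. stock: 0 - 0 = 0. total_sold = 16
  Event 3 (restock 5): 0 + 5 = 5
  Event 4 (return 6): 5 + 6 = 11
  Event 5 (sale 20): sell min(20,11)=11. stock: 11 - 11 = 0. total_sold = 27
  Event 6 (sale 5): sell min(5,0)=0. stock: 0 - 0 = 0. total_sold = 27
  Event 7 (sale 17): sell min(17,0)=0. stock: 0 - 0 = 0. total_sold = 27
  Event 8 (restock 20): 0 + 20 = 20
  Event 9 (return 2): 20 + 2 = 22
  Event 10 (sale 16): sell min(16,22)=16. stock: 22 - 16 = 6. total_sold = 43
Final: stock = 6, total_sold = 43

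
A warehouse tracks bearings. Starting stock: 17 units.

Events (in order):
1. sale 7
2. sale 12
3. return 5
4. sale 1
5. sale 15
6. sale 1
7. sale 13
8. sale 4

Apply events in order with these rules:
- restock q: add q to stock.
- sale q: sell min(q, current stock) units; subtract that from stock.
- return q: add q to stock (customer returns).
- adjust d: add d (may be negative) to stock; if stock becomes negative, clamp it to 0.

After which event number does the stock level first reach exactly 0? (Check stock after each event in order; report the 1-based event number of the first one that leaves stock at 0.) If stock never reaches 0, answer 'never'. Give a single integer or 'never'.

Answer: 2

Derivation:
Processing events:
Start: stock = 17
  Event 1 (sale 7): sell min(7,17)=7. stock: 17 - 7 = 10. total_sold = 7
  Event 2 (sale 12): sell min(12,10)=10. stock: 10 - 10 = 0. total_sold = 17
  Event 3 (return 5): 0 + 5 = 5
  Event 4 (sale 1): sell min(1,5)=1. stock: 5 - 1 = 4. total_sold = 18
  Event 5 (sale 15): sell min(15,4)=4. stock: 4 - 4 = 0. total_sold = 22
  Event 6 (sale 1): sell min(1,0)=0. stock: 0 - 0 = 0. total_sold = 22
  Event 7 (sale 13): sell min(13,0)=0. stock: 0 - 0 = 0. total_sold = 22
  Event 8 (sale 4): sell min(4,0)=0. stock: 0 - 0 = 0. total_sold = 22
Final: stock = 0, total_sold = 22

First zero at event 2.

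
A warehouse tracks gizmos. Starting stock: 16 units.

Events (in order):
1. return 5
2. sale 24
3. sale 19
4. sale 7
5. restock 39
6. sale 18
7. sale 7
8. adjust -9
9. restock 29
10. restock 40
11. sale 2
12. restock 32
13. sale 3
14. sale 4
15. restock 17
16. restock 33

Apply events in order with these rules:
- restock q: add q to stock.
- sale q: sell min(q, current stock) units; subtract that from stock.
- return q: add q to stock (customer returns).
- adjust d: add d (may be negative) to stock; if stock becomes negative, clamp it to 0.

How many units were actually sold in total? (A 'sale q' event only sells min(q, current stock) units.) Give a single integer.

Processing events:
Start: stock = 16
  Event 1 (return 5): 16 + 5 = 21
  Event 2 (sale 24): sell min(24,21)=21. stock: 21 - 21 = 0. total_sold = 21
  Event 3 (sale 19): sell min(19,0)=0. stock: 0 - 0 = 0. total_sold = 21
  Event 4 (sale 7): sell min(7,0)=0. stock: 0 - 0 = 0. total_sold = 21
  Event 5 (restock 39): 0 + 39 = 39
  Event 6 (sale 18): sell min(18,39)=18. stock: 39 - 18 = 21. total_sold = 39
  Event 7 (sale 7): sell min(7,21)=7. stock: 21 - 7 = 14. total_sold = 46
  Event 8 (adjust -9): 14 + -9 = 5
  Event 9 (restock 29): 5 + 29 = 34
  Event 10 (restock 40): 34 + 40 = 74
  Event 11 (sale 2): sell min(2,74)=2. stock: 74 - 2 = 72. total_sold = 48
  Event 12 (restock 32): 72 + 32 = 104
  Event 13 (sale 3): sell min(3,104)=3. stock: 104 - 3 = 101. total_sold = 51
  Event 14 (sale 4): sell min(4,101)=4. stock: 101 - 4 = 97. total_sold = 55
  Event 15 (restock 17): 97 + 17 = 114
  Event 16 (restock 33): 114 + 33 = 147
Final: stock = 147, total_sold = 55

Answer: 55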